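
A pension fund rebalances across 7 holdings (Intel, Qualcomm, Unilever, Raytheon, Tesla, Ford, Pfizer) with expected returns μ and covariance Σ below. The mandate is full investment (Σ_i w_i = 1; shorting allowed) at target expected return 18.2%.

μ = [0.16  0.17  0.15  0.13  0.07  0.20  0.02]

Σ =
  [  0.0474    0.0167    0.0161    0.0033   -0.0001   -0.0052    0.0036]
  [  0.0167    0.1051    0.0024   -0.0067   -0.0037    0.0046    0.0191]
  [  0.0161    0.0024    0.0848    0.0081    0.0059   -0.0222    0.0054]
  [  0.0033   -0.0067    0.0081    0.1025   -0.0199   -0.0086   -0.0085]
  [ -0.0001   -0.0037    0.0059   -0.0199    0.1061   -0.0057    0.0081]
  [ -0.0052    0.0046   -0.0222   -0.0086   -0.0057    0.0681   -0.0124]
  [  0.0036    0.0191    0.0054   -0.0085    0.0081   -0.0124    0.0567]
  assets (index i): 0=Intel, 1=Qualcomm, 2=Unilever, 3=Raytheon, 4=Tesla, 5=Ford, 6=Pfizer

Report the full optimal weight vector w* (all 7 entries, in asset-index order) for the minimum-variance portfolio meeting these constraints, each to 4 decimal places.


0.2416  0.1244  0.1980  0.1149  0.0497  0.3814  -0.1100

g=Σ⁻¹μ = [2.6163  0.9975  2.0547  1.7003  1.0745  4.1652  0.6672]
h=Σ⁻¹𝟙 = [16.2531  3.0842  11.9639  14.6277  11.4522  26.1943  20.7118]
a=μᵀg=2.039033  b=𝟙ᵀg=13.275747  c=𝟙ᵀh=104.287207  D=ac−b²=36.399631
λ₁=(c·0.182−b)/D = (104.287207·0.182−13.275747)/36.399631 = 0.156719
λ₂=(a−b·0.182)/D = (2.039033−13.275747·0.182)/36.399631 = -0.010361
w* = 0.156719·g + -0.010361·h:
  w_0 = 0.156719·2.6163 + -0.010361·16.2531 = 0.2416  (Intel)
  w_1 = 0.156719·0.9975 + -0.010361·3.0842 = 0.1244  (Qualcomm)
  w_2 = 0.156719·2.0547 + -0.010361·11.9639 = 0.1980  (Unilever)
  w_3 = 0.156719·1.7003 + -0.010361·14.6277 = 0.1149  (Raytheon)
  w_4 = 0.156719·1.0745 + -0.010361·11.4522 = 0.0497  (Tesla)
  w_5 = 0.156719·4.1652 + -0.010361·26.1943 = 0.3814  (Ford)
  w_6 = 0.156719·0.6672 + -0.010361·20.7118 = -0.1100  (Pfizer)
Σw_i=1.0000  μᵀw=0.1820
σ²=wᵀΣw=λ₁·μ_p+λ₂ = 0.156719·0.182 + -0.010361 = 0.018161 ≈ 0.0182


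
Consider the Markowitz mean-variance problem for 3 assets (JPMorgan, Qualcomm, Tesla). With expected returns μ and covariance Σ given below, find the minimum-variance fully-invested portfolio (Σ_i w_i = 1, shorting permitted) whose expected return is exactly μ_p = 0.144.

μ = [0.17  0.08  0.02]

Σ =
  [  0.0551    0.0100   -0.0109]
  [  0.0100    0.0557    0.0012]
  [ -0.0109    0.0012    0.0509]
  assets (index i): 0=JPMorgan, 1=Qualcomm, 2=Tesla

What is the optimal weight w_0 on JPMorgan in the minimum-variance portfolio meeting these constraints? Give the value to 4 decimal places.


u=Σ⁻¹μ = [3.1376  0.8504  1.0448]
v=Σ⁻¹𝟙 = [20.3288  13.7936  23.6745]
a=μᵀu=0.622330  b=𝟙ᵀu=5.032870  c=𝟙ᵀv=57.796860  D=ac−b²=10.638912
λ₁=(c·0.144−b)/D = (57.796860·0.144−5.032870)/10.638912 = 0.309231
λ₂=(a−b·0.144)/D = (0.622330−5.032870·0.144)/10.638912 = -0.009625
w* = 0.309231·u + -0.009625·v:
  w_0 = 0.309231·3.1376 + -0.009625·20.3288 = 0.7746  (JPMorgan)
  w_1 = 0.309231·0.8504 + -0.009625·13.7936 = 0.1302  (Qualcomm)
  w_2 = 0.309231·1.0448 + -0.009625·23.6745 = 0.0952  (Tesla)
Σw_i=1.0000  μᵀw=0.1440
σ²=wᵀΣw=λ₁·μ_p+λ₂ = 0.309231·0.144 + -0.009625 = 0.034904 ≈ 0.0349

0.7746


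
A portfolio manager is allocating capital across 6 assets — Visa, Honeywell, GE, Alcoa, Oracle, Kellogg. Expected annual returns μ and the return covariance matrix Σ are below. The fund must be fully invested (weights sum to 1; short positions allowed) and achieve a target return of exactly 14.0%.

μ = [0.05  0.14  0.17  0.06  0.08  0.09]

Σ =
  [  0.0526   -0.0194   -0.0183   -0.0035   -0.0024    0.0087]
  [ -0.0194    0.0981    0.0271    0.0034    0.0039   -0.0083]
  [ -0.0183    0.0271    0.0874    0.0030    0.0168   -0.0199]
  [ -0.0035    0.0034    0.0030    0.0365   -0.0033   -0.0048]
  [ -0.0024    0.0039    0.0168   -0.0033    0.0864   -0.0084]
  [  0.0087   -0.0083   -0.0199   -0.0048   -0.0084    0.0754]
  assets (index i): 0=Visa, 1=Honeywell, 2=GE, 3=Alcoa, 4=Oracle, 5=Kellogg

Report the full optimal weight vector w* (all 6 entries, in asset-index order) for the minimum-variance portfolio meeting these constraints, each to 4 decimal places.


0.0886  0.2138  0.5068  -0.0734  -0.0113  0.2756

g=Σ⁻¹μ = [2.0351  1.2891  2.1916  1.8541  0.7518  1.8809]
h=Σ⁻¹𝟙 = [27.9481  11.7203  14.4865  31.3099  11.9972  18.4811]
a=μᵀg=0.995475  b=𝟙ᵀg=10.002616  c=𝟙ᵀh=115.943016  D=ac−b²=15.366030
λ₁=(c·0.140−b)/D = (115.943016·0.140−10.002616)/15.366030 = 0.405401
λ₂=(a−b·0.140)/D = (0.995475−10.002616·0.140)/15.366030 = -0.026350
w* = 0.405401·g + -0.026350·h:
  w_0 = 0.405401·2.0351 + -0.026350·27.9481 = 0.0886  (Visa)
  w_1 = 0.405401·1.2891 + -0.026350·11.7203 = 0.2138  (Honeywell)
  w_2 = 0.405401·2.1916 + -0.026350·14.4865 = 0.5068  (GE)
  w_3 = 0.405401·1.8541 + -0.026350·31.3099 = -0.0734  (Alcoa)
  w_4 = 0.405401·0.7518 + -0.026350·11.9972 = -0.0113  (Oracle)
  w_5 = 0.405401·1.8809 + -0.026350·18.4811 = 0.2756  (Kellogg)
Σw_i=1.0000  μᵀw=0.1400
σ²=wᵀΣw=λ₁·μ_p+λ₂ = 0.405401·0.140 + -0.026350 = 0.030406 ≈ 0.0304


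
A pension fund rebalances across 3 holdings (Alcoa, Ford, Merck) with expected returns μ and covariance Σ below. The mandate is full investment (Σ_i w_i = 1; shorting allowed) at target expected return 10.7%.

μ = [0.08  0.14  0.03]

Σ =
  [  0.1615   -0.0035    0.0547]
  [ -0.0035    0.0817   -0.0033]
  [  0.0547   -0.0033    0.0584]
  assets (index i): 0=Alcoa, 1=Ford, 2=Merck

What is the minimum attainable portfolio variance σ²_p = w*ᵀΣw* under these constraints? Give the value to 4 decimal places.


p=Σ⁻¹μ = [0.4771  1.7407  0.1651]
q=Σ⁻¹𝟙 = [0.6227  12.9642  17.2726]
a=μᵀp=0.286824  b=𝟙ᵀp=2.382988  c=𝟙ᵀq=30.859555  D=ac−b²=3.172620
λ₁=(c·0.107−b)/D = (30.859555·0.107−2.382988)/3.172620 = 0.289661
λ₂=(a−b·0.107)/D = (0.286824−2.382988·0.107)/3.172620 = 0.010037
w* = 0.289661·p + 0.010037·q:
  w_0 = 0.289661·0.4771 + 0.010037·0.6227 = 0.1445  (Alcoa)
  w_1 = 0.289661·1.7407 + 0.010037·12.9642 = 0.6343  (Ford)
  w_2 = 0.289661·0.1651 + 0.010037·17.2726 = 0.2212  (Merck)
Σw_i=1.0000  μᵀw=0.1070
σ²=wᵀΣw=λ₁·μ_p+λ₂ = 0.289661·0.107 + 0.010037 = 0.041031 ≈ 0.0410

0.0410


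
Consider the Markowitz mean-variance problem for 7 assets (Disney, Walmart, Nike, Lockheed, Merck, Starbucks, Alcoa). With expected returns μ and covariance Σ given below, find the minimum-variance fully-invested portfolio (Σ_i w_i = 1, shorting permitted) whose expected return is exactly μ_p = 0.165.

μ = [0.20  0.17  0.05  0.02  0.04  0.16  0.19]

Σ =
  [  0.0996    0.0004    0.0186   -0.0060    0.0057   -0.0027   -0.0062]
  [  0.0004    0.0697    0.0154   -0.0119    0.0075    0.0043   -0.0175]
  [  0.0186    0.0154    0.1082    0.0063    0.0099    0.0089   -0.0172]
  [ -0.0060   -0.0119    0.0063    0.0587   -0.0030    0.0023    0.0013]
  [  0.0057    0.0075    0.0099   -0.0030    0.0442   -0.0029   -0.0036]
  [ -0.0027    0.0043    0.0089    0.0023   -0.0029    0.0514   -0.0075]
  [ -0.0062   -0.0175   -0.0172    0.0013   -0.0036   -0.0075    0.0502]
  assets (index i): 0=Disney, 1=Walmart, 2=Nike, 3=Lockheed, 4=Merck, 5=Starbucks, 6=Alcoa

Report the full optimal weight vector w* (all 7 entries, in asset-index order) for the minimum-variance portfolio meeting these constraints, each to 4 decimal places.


x=Σ⁻¹μ = [2.4946  3.8116  0.0003  1.1249  0.7515  3.7945  6.0135]
y=Σ⁻¹𝟙 = [11.9595  22.0000  4.4509  21.7022  22.1790  22.8649  35.0363]
a=μᵀx=2.949144  b=𝟙ᵀx=17.990932  c=𝟙ᵀy=140.192772  D=ac−b²=89.774979
λ₁=(c·0.165−b)/D = (140.192772·0.165−17.990932)/89.774979 = 0.057264
λ₂=(a−b·0.165)/D = (2.949144−17.990932·0.165)/89.774979 = -0.000216
w* = 0.057264·x + -0.000216·y:
  w_0 = 0.057264·2.4946 + -0.000216·11.9595 = 0.1403  (Disney)
  w_1 = 0.057264·3.8116 + -0.000216·22.0000 = 0.2135  (Walmart)
  w_2 = 0.057264·0.0003 + -0.000216·4.4509 = -0.0009  (Nike)
  w_3 = 0.057264·1.1249 + -0.000216·21.7022 = 0.0597  (Lockheed)
  w_4 = 0.057264·0.7515 + -0.000216·22.1790 = 0.0383  (Merck)
  w_5 = 0.057264·3.7945 + -0.000216·22.8649 = 0.2124  (Starbucks)
  w_6 = 0.057264·6.0135 + -0.000216·35.0363 = 0.3368  (Alcoa)
Σw_i=1.0000  μᵀw=0.1650
σ²=wᵀΣw=λ₁·μ_p+λ₂ = 0.057264·0.165 + -0.000216 = 0.009233 ≈ 0.0092

0.1403  0.2135  -0.0009  0.0597  0.0383  0.2124  0.3368


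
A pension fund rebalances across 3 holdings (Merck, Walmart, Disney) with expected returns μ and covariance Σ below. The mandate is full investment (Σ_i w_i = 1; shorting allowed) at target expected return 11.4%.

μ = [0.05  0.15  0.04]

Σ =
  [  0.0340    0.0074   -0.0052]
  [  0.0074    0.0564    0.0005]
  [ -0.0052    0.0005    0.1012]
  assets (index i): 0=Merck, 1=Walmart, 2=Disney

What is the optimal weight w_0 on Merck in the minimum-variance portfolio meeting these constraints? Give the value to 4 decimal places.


0.2423

x=Σ⁻¹μ = [0.9871  2.5262  0.4335]
y=Σ⁻¹𝟙 = [28.0984  13.9440  11.2563]
a=μᵀx=0.445626  b=𝟙ᵀx=3.946780  c=𝟙ᵀy=53.298797  D=ac−b²=8.174279
λ₁=(c·0.114−b)/D = (53.298797·0.114−3.946780)/8.174279 = 0.260486
λ₂=(a−b·0.114)/D = (0.445626−3.946780·0.114)/8.174279 = -0.000527
w* = 0.260486·x + -0.000527·y:
  w_0 = 0.260486·0.9871 + -0.000527·28.0984 = 0.2423  (Merck)
  w_1 = 0.260486·2.5262 + -0.000527·13.9440 = 0.6507  (Walmart)
  w_2 = 0.260486·0.4335 + -0.000527·11.2563 = 0.1070  (Disney)
Σw_i=1.0000  μᵀw=0.1140
σ²=wᵀΣw=λ₁·μ_p+λ₂ = 0.260486·0.114 + -0.000527 = 0.029169 ≈ 0.0292


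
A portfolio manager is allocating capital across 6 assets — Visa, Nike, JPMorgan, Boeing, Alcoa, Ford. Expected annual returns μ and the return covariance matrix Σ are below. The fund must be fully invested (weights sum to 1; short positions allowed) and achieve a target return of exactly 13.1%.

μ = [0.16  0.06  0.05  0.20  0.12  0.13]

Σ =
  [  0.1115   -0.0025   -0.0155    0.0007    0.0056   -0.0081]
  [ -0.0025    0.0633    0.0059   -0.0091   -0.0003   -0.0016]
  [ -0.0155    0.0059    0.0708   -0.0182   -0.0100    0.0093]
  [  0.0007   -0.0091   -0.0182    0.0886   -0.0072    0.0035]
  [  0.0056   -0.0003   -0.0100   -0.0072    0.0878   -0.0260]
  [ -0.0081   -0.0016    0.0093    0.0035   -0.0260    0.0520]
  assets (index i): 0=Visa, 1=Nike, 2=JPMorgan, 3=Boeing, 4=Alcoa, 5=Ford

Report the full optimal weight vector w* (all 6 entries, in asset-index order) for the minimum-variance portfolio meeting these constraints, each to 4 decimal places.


0.1301  0.0924  0.1087  0.2034  0.1976  0.2679

g=Σ⁻¹μ = [1.8035  1.3785  1.6052  2.7923  2.7744  3.7355]
h=Σ⁻¹𝟙 = [12.8941  17.8692  19.4908  17.7466  22.7362  28.4769]
a=μᵀg=1.828538  b=𝟙ᵀg=14.089395  c=𝟙ᵀh=119.213641  D=ac−b²=19.475572
λ₁=(c·0.131−b)/D = (119.213641·0.131−14.089395)/19.475572 = 0.078436
λ₂=(a−b·0.131)/D = (1.828538−14.089395·0.131)/19.475572 = -0.000882
w* = 0.078436·g + -0.000882·h:
  w_0 = 0.078436·1.8035 + -0.000882·12.8941 = 0.1301  (Visa)
  w_1 = 0.078436·1.3785 + -0.000882·17.8692 = 0.0924  (Nike)
  w_2 = 0.078436·1.6052 + -0.000882·19.4908 = 0.1087  (JPMorgan)
  w_3 = 0.078436·2.7923 + -0.000882·17.7466 = 0.2034  (Boeing)
  w_4 = 0.078436·2.7744 + -0.000882·22.7362 = 0.1976  (Alcoa)
  w_5 = 0.078436·3.7355 + -0.000882·28.4769 = 0.2679  (Ford)
Σw_i=1.0000  μᵀw=0.1310
σ²=wᵀΣw=λ₁·μ_p+λ₂ = 0.078436·0.131 + -0.000882 = 0.009393 ≈ 0.0094


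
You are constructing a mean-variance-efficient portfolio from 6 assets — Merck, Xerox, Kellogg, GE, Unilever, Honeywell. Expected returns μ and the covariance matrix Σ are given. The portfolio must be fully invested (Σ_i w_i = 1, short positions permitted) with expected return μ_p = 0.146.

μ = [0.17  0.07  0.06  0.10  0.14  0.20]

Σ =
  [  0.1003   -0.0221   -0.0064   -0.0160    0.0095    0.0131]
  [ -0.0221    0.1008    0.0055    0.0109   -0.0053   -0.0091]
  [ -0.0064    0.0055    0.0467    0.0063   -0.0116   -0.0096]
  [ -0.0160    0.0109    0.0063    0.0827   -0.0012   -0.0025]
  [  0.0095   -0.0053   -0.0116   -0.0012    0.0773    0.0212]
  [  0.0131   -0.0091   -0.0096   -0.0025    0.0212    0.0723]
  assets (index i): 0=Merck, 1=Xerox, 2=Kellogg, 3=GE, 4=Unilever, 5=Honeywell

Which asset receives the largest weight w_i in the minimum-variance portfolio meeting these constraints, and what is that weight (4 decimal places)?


u=Σ⁻¹μ = [1.8406  1.1346  2.0614  1.3536  1.3036  2.5138]
v=Σ⁻¹𝟙 = [13.2270  11.9839  26.0726  11.6647  12.6325  13.1041]
a=μᵀu=1.336641  b=𝟙ᵀu=10.207663  c=𝟙ᵀv=88.684783  D=ac−b²=14.343348
λ₁=(c·0.146−b)/D = (88.684783·0.146−10.207663)/14.343348 = 0.191051
λ₂=(a−b·0.146)/D = (1.336641−10.207663·0.146)/14.343348 = -0.010714
w* = 0.191051·u + -0.010714·v:
  w_0 = 0.191051·1.8406 + -0.010714·13.2270 = 0.2099  (Merck)
  w_1 = 0.191051·1.1346 + -0.010714·11.9839 = 0.0884  (Xerox)
  w_2 = 0.191051·2.0614 + -0.010714·26.0726 = 0.1145  (Kellogg)
  w_3 = 0.191051·1.3536 + -0.010714·11.6647 = 0.1336  (GE)
  w_4 = 0.191051·1.3036 + -0.010714·12.6325 = 0.1137  (Unilever)
  w_5 = 0.191051·2.5138 + -0.010714·13.1041 = 0.3399  (Honeywell)
Σw_i=1.0000  μᵀw=0.1460
σ²=wᵀΣw=λ₁·μ_p+λ₂ = 0.191051·0.146 + -0.010714 = 0.017179 ≈ 0.0172

Honeywell (0.3399)


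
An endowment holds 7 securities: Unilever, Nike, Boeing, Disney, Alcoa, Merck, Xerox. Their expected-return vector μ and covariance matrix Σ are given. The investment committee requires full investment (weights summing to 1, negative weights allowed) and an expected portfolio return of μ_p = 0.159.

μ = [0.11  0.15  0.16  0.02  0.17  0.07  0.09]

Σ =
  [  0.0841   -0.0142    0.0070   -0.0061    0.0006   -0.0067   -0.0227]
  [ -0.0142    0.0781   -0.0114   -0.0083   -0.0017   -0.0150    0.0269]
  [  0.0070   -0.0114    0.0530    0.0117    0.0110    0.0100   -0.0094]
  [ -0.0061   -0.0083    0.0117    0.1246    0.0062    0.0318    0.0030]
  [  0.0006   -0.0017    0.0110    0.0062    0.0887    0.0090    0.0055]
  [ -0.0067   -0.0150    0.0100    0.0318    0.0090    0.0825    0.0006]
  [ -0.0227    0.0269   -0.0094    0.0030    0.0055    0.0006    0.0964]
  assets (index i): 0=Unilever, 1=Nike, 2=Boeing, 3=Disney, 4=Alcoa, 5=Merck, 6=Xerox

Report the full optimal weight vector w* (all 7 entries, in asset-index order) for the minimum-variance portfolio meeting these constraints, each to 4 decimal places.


x=Σ⁻¹μ = [1.7756  2.6025  3.0514  -0.2170  1.4358  1.0169  0.8416]
y=Σ⁻¹𝟙 = [17.5623  17.8610  17.4783  4.7655  7.1235  11.9853  10.5999]
a=μᵀx=1.460589  b=𝟙ᵀx=10.506799  c=𝟙ᵀy=87.375832  D=ac−b²=17.227386
λ₁=(c·0.159−b)/D = (87.375832·0.159−10.506799)/17.227386 = 0.196545
λ₂=(a−b·0.159)/D = (1.460589−10.506799·0.159)/17.227386 = -0.012189
w* = 0.196545·x + -0.012189·y:
  w_0 = 0.196545·1.7756 + -0.012189·17.5623 = 0.1349  (Unilever)
  w_1 = 0.196545·2.6025 + -0.012189·17.8610 = 0.2938  (Nike)
  w_2 = 0.196545·3.0514 + -0.012189·17.4783 = 0.3867  (Boeing)
  w_3 = 0.196545·-0.2170 + -0.012189·4.7655 = -0.1007  (Disney)
  w_4 = 0.196545·1.4358 + -0.012189·7.1235 = 0.1954  (Alcoa)
  w_5 = 0.196545·1.0169 + -0.012189·11.9853 = 0.0538  (Merck)
  w_6 = 0.196545·0.8416 + -0.012189·10.5999 = 0.0362  (Xerox)
Σw_i=1.0000  μᵀw=0.1590
σ²=wᵀΣw=λ₁·μ_p+λ₂ = 0.196545·0.159 + -0.012189 = 0.019061 ≈ 0.0191

0.1349  0.2938  0.3867  -0.1007  0.1954  0.0538  0.0362


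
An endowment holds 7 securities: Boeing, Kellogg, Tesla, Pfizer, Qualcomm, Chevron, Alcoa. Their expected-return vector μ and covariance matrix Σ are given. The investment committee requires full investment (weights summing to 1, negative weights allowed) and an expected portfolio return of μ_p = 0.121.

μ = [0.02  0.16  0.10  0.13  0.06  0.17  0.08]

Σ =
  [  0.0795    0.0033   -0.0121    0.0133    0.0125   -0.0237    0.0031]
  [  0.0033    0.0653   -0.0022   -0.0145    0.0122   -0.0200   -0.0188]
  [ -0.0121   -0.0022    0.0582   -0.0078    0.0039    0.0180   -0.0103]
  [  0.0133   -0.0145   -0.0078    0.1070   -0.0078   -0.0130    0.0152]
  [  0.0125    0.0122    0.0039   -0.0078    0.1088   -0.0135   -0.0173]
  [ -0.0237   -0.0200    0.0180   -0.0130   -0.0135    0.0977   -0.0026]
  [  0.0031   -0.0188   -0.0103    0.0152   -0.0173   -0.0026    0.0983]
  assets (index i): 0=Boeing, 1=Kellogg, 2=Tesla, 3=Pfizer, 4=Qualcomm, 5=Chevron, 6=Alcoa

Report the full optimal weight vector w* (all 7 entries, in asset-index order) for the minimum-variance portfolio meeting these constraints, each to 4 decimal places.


u=Σ⁻¹μ = [0.6737  4.1246  1.6414  1.9736  0.7100  2.8500  1.6486]
v=Σ⁻¹𝟙 = [15.8792  27.2067  19.5934  13.1430  9.7098  19.5932  17.1233]
a=μᵀu=1.753104  b=𝟙ᵀu=13.621893  c=𝟙ᵀv=122.248708  D=ac−b²=28.758725
λ₁=(c·0.121−b)/D = (122.248708·0.121−13.621893)/28.758725 = 0.040690
λ₂=(a−b·0.121)/D = (1.753104−13.621893·0.121)/28.758725 = 0.003646
w* = 0.040690·u + 0.003646·v:
  w_0 = 0.040690·0.6737 + 0.003646·15.8792 = 0.0853  (Boeing)
  w_1 = 0.040690·4.1246 + 0.003646·27.2067 = 0.2670  (Kellogg)
  w_2 = 0.040690·1.6414 + 0.003646·19.5934 = 0.1382  (Tesla)
  w_3 = 0.040690·1.9736 + 0.003646·13.1430 = 0.1282  (Pfizer)
  w_4 = 0.040690·0.7100 + 0.003646·9.7098 = 0.0643  (Qualcomm)
  w_5 = 0.040690·2.8500 + 0.003646·19.5932 = 0.1874  (Chevron)
  w_6 = 0.040690·1.6486 + 0.003646·17.1233 = 0.1295  (Alcoa)
Σw_i=1.0000  μᵀw=0.1210
σ²=wᵀΣw=λ₁·μ_p+λ₂ = 0.040690·0.121 + 0.003646 = 0.008570 ≈ 0.0086

0.0853  0.2670  0.1382  0.1282  0.0643  0.1874  0.1295


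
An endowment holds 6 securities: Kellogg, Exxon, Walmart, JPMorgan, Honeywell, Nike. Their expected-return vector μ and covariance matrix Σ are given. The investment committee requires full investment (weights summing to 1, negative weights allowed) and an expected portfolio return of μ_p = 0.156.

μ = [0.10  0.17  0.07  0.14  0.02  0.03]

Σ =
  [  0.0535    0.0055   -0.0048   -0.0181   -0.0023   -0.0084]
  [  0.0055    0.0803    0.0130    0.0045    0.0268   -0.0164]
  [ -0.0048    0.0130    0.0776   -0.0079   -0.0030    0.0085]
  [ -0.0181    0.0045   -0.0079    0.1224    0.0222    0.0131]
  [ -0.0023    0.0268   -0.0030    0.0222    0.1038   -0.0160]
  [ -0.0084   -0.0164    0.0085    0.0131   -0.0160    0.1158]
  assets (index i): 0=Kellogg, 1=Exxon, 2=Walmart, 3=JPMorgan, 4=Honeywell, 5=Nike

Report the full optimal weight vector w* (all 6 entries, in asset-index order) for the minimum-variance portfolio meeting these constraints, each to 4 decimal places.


0.3660  0.4439  0.0848  0.2982  -0.2033  0.0103

u=Σ⁻¹μ = [2.2878  2.0003  0.7976  1.5087  -0.5097  0.4087]
v=Σ⁻¹𝟙 = [24.4157  7.5079  13.2958  9.7579  8.1549  10.5169]
a=μᵀu=0.837945  b=𝟙ᵀu=6.493330  c=𝟙ᵀv=73.649088  D=ac−b²=19.550516
λ₁=(c·0.156−b)/D = (73.649088·0.156−6.493330)/19.550516 = 0.255539
λ₂=(a−b·0.156)/D = (0.837945−6.493330·0.156)/19.550516 = -0.008952
w* = 0.255539·u + -0.008952·v:
  w_0 = 0.255539·2.2878 + -0.008952·24.4157 = 0.3660  (Kellogg)
  w_1 = 0.255539·2.0003 + -0.008952·7.5079 = 0.4439  (Exxon)
  w_2 = 0.255539·0.7976 + -0.008952·13.2958 = 0.0848  (Walmart)
  w_3 = 0.255539·1.5087 + -0.008952·9.7579 = 0.2982  (JPMorgan)
  w_4 = 0.255539·-0.5097 + -0.008952·8.1549 = -0.2033  (Honeywell)
  w_5 = 0.255539·0.4087 + -0.008952·10.5169 = 0.0103  (Nike)
Σw_i=1.0000  μᵀw=0.1560
σ²=wᵀΣw=λ₁·μ_p+λ₂ = 0.255539·0.156 + -0.008952 = 0.030912 ≈ 0.0309


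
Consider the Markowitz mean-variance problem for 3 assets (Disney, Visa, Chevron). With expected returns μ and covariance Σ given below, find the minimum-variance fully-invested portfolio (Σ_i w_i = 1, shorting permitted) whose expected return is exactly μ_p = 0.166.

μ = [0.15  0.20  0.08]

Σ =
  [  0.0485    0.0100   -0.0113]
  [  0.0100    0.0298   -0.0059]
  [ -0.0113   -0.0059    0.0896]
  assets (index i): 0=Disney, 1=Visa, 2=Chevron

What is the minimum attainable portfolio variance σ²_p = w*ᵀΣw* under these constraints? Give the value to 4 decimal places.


0.0162

p=Σ⁻¹μ = [2.1623  6.2987  1.5803]
q=Σ⁻¹𝟙 = [17.9043  30.6046  15.4340]
a=μᵀp=1.710506  b=𝟙ᵀp=10.041286  c=𝟙ᵀq=63.942899  D=ac−b²=8.547259
λ₁=(c·0.166−b)/D = (63.942899·0.166−10.041286)/8.547259 = 0.067067
λ₂=(a−b·0.166)/D = (1.710506−10.041286·0.166)/8.547259 = 0.005107
w* = 0.067067·p + 0.005107·q:
  w_0 = 0.067067·2.1623 + 0.005107·17.9043 = 0.2365  (Disney)
  w_1 = 0.067067·6.2987 + 0.005107·30.6046 = 0.5787  (Visa)
  w_2 = 0.067067·1.5803 + 0.005107·15.4340 = 0.1848  (Chevron)
Σw_i=1.0000  μᵀw=0.1660
σ²=wᵀΣw=λ₁·μ_p+λ₂ = 0.067067·0.166 + 0.005107 = 0.016240 ≈ 0.0162


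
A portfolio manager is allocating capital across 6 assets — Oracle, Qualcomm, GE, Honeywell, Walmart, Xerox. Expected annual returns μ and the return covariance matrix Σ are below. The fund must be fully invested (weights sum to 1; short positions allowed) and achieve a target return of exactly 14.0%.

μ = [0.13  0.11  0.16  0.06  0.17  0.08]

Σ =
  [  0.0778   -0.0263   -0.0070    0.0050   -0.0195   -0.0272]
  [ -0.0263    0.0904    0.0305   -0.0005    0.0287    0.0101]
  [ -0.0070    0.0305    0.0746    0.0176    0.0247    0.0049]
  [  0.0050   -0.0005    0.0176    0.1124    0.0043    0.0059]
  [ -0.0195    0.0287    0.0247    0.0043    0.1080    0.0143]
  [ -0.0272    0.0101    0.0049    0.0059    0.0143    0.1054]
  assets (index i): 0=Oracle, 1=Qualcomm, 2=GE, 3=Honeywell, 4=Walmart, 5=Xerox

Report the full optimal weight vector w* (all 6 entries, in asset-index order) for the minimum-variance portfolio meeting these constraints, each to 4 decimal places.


g=Σ⁻¹μ = [2.8759  1.0056  1.4697  0.0687  1.3348  1.1515]
h=Σ⁻¹𝟙 = [23.3439  12.2245  6.0471  6.0305  6.9098  12.7843]
a=μᵀg=1.042784  b=𝟙ᵀg=7.906159  c=𝟙ᵀh=67.339964  D=ac−b²=7.713672
λ₁=(c·0.140−b)/D = (67.339964·0.140−7.906159)/7.713672 = 0.197239
λ₂=(a−b·0.140)/D = (1.042784−7.906159·0.140)/7.713672 = -0.008307
w* = 0.197239·g + -0.008307·h:
  w_0 = 0.197239·2.8759 + -0.008307·23.3439 = 0.3733  (Oracle)
  w_1 = 0.197239·1.0056 + -0.008307·12.2245 = 0.0968  (Qualcomm)
  w_2 = 0.197239·1.4697 + -0.008307·6.0471 = 0.2396  (GE)
  w_3 = 0.197239·0.0687 + -0.008307·6.0305 = -0.0365  (Honeywell)
  w_4 = 0.197239·1.3348 + -0.008307·6.9098 = 0.2059  (Walmart)
  w_5 = 0.197239·1.1515 + -0.008307·12.7843 = 0.1209  (Xerox)
Σw_i=1.0000  μᵀw=0.1400
σ²=wᵀΣw=λ₁·μ_p+λ₂ = 0.197239·0.140 + -0.008307 = 0.019306 ≈ 0.0193

0.3733  0.0968  0.2396  -0.0365  0.2059  0.1209


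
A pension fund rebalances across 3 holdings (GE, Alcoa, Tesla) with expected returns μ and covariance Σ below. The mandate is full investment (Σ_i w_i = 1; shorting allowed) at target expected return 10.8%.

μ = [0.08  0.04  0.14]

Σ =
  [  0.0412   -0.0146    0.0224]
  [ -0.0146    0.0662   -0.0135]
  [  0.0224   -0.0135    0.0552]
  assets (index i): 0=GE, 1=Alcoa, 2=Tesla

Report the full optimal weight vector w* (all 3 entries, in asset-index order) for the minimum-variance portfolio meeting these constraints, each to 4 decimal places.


0.1482  0.2311  0.6207

g=Σ⁻¹μ = [1.1029  1.3402  2.4165]
h=Σ⁻¹𝟙 = [25.1628  23.4361  13.6366]
a=μᵀg=0.480145  b=𝟙ᵀg=4.859594  c=𝟙ᵀh=62.235528  D=ac−b²=6.266446
λ₁=(c·0.108−b)/D = (62.235528·0.108−4.859594)/6.266446 = 0.297113
λ₂=(a−b·0.108)/D = (0.480145−4.859594·0.108)/6.266446 = -0.007132
w* = 0.297113·g + -0.007132·h:
  w_0 = 0.297113·1.1029 + -0.007132·25.1628 = 0.1482  (GE)
  w_1 = 0.297113·1.3402 + -0.007132·23.4361 = 0.2311  (Alcoa)
  w_2 = 0.297113·2.4165 + -0.007132·13.6366 = 0.6207  (Tesla)
Σw_i=1.0000  μᵀw=0.1080
σ²=wᵀΣw=λ₁·μ_p+λ₂ = 0.297113·0.108 + -0.007132 = 0.024956 ≈ 0.0250


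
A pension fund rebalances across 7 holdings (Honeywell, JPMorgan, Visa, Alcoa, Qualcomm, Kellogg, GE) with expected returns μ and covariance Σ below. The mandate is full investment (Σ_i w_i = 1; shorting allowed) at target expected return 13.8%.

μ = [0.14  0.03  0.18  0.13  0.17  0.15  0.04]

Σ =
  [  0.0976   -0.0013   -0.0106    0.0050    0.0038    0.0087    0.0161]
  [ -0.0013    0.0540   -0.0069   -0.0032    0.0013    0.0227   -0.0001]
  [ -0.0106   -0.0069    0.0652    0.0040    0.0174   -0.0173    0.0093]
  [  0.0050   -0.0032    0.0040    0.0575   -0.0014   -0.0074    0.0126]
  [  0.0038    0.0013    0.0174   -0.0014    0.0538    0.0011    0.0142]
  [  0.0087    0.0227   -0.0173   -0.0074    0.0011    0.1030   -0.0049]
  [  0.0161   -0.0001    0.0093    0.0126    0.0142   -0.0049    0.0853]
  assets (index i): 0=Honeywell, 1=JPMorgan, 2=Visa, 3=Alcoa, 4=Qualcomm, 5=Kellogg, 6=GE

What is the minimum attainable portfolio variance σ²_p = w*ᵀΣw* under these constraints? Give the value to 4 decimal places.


x=Σ⁻¹μ = [1.4933  0.2576  2.8598  2.4112  2.3496  1.8655  -0.7646]
y=Σ⁻¹𝟙 = [9.4514  17.7837  16.5008  16.9079  11.2710  9.0619  4.3079]
a=μᵀx=1.693702  b=𝟙ᵀx=10.472566  c=𝟙ᵀy=85.284762  D=ac−b²=34.772356
λ₁=(c·0.138−b)/D = (85.284762·0.138−10.472566)/34.772356 = 0.037292
λ₂=(a−b·0.138)/D = (1.693702−10.472566·0.138)/34.772356 = 0.007146
w* = 0.037292·x + 0.007146·y:
  w_0 = 0.037292·1.4933 + 0.007146·9.4514 = 0.1232  (Honeywell)
  w_1 = 0.037292·0.2576 + 0.007146·17.7837 = 0.1367  (JPMorgan)
  w_2 = 0.037292·2.8598 + 0.007146·16.5008 = 0.2246  (Visa)
  w_3 = 0.037292·2.4112 + 0.007146·16.9079 = 0.2107  (Alcoa)
  w_4 = 0.037292·2.3496 + 0.007146·11.2710 = 0.1682  (Qualcomm)
  w_5 = 0.037292·1.8655 + 0.007146·9.0619 = 0.1343  (Kellogg)
  w_6 = 0.037292·-0.7646 + 0.007146·4.3079 = 0.0023  (GE)
Σw_i=1.0000  μᵀw=0.1380
σ²=wᵀΣw=λ₁·μ_p+λ₂ = 0.037292·0.138 + 0.007146 = 0.012292 ≈ 0.0123

0.0123


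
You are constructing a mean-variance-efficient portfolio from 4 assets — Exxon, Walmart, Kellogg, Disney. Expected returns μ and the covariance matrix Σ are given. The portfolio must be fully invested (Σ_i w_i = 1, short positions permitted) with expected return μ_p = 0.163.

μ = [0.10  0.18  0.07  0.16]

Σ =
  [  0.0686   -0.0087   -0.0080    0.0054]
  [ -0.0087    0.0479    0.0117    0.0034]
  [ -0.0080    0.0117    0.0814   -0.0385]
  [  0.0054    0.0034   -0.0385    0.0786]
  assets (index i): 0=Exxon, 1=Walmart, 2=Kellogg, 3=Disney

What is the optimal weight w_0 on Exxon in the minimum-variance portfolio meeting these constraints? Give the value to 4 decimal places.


p=Σ⁻¹μ = [1.9006  3.4786  1.7917  2.6322]
q=Σ⁻¹𝟙 = [17.6095  17.2736  21.6375  21.3642]
a=μᵀp=1.362775  b=𝟙ᵀp=9.803096  c=𝟙ᵀq=77.884842  D=ac−b²=10.038791
λ₁=(c·0.163−b)/D = (77.884842·0.163−9.803096)/10.038791 = 0.288096
λ₂=(a−b·0.163)/D = (1.362775−9.803096·0.163)/10.038791 = -0.023422
w* = 0.288096·p + -0.023422·q:
  w_0 = 0.288096·1.9006 + -0.023422·17.6095 = 0.1351  (Exxon)
  w_1 = 0.288096·3.4786 + -0.023422·17.2736 = 0.5976  (Walmart)
  w_2 = 0.288096·1.7917 + -0.023422·21.6375 = 0.0094  (Kellogg)
  w_3 = 0.288096·2.6322 + -0.023422·21.3642 = 0.2579  (Disney)
Σw_i=1.0000  μᵀw=0.1630
σ²=wᵀΣw=λ₁·μ_p+λ₂ = 0.288096·0.163 + -0.023422 = 0.023537 ≈ 0.0235

0.1351


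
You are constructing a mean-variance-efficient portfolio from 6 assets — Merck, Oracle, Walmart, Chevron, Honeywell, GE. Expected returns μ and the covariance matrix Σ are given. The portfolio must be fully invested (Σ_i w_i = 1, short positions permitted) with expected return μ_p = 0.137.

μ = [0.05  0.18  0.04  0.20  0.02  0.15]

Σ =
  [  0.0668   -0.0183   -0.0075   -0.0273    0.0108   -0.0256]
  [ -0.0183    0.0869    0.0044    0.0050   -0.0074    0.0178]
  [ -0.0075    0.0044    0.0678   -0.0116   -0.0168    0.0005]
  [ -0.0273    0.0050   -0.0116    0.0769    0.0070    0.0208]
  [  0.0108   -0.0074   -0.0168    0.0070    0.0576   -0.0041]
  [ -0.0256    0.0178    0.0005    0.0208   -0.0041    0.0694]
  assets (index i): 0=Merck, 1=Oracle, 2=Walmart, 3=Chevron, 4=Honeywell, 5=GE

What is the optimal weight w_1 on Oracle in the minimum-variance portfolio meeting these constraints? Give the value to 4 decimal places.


0.1935

p=Σ⁻¹μ = [3.6319  2.1821  1.4464  3.4437  0.0855  1.9040]
q=Σ⁻¹𝟙 = [34.3989  14.1366  25.8960  21.6329  18.9271  17.9203]
a=μᵀp=1.608265  b=𝟙ᵀp=12.693532  c=𝟙ᵀq=132.911663  D=ac−b²=52.631460
λ₁=(c·0.137−b)/D = (132.911663·0.137−12.693532)/52.631460 = 0.104792
λ₂=(a−b·0.137)/D = (1.608265−12.693532·0.137)/52.631460 = -0.002484
w* = 0.104792·p + -0.002484·q:
  w_0 = 0.104792·3.6319 + -0.002484·34.3989 = 0.2951  (Merck)
  w_1 = 0.104792·2.1821 + -0.002484·14.1366 = 0.1935  (Oracle)
  w_2 = 0.104792·1.4464 + -0.002484·25.8960 = 0.0872  (Walmart)
  w_3 = 0.104792·3.4437 + -0.002484·21.6329 = 0.3071  (Chevron)
  w_4 = 0.104792·0.0855 + -0.002484·18.9271 = -0.0381  (Honeywell)
  w_5 = 0.104792·1.9040 + -0.002484·17.9203 = 0.1550  (GE)
Σw_i=1.0000  μᵀw=0.1370
σ²=wᵀΣw=λ₁·μ_p+λ₂ = 0.104792·0.137 + -0.002484 = 0.011872 ≈ 0.0119


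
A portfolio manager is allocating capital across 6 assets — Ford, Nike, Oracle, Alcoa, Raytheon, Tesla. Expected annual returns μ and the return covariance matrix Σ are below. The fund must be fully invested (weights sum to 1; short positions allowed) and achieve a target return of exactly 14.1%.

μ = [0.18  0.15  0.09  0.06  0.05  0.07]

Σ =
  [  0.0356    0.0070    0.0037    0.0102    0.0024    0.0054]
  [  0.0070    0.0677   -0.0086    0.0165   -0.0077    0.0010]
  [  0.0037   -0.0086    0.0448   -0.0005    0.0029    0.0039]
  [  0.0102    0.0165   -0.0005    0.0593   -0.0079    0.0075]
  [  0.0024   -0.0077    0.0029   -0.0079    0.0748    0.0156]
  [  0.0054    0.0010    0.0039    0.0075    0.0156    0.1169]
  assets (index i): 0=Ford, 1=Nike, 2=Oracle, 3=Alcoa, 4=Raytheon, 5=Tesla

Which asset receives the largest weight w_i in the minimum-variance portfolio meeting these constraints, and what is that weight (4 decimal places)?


g=Σ⁻¹μ = [4.4316  2.1426  1.9913  -0.2830  0.5878  0.2490]
h=Σ⁻¹𝟙 = [18.1208  14.5230  22.4768  11.1759  13.6950  4.2986]
a=μᵀg=1.328135  b=𝟙ᵀg=9.119304  c=𝟙ᵀh=84.289982  D=ac−b²=28.786738
λ₁=(c·0.141−b)/D = (84.289982·0.141−9.119304)/28.786738 = 0.096071
λ₂=(a−b·0.141)/D = (1.328135−9.119304·0.141)/28.786738 = 0.001470
w* = 0.096071·g + 0.001470·h:
  w_0 = 0.096071·4.4316 + 0.001470·18.1208 = 0.4524  (Ford)
  w_1 = 0.096071·2.1426 + 0.001470·14.5230 = 0.2272  (Nike)
  w_2 = 0.096071·1.9913 + 0.001470·22.4768 = 0.2243  (Oracle)
  w_3 = 0.096071·-0.2830 + 0.001470·11.1759 = -0.0108  (Alcoa)
  w_4 = 0.096071·0.5878 + 0.001470·13.6950 = 0.0766  (Raytheon)
  w_5 = 0.096071·0.2490 + 0.001470·4.2986 = 0.0302  (Tesla)
Σw_i=1.0000  μᵀw=0.1410
σ²=wᵀΣw=λ₁·μ_p+λ₂ = 0.096071·0.141 + 0.001470 = 0.015016 ≈ 0.0150

Ford (0.4524)


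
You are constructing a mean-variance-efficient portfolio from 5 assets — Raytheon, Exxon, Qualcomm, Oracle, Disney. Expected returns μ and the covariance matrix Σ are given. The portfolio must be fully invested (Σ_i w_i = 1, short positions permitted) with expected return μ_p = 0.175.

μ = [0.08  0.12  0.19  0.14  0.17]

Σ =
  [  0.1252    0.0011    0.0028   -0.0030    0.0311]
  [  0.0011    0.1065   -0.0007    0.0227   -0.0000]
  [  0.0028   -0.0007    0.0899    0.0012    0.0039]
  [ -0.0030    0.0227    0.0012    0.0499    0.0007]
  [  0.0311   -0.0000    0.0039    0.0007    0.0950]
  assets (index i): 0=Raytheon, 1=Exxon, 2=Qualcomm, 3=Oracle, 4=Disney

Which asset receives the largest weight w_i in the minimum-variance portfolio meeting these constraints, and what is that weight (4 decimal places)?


Qualcomm (0.3951)

g=Σ⁻¹μ = [0.2487  0.6105  2.0077  2.4720  1.6074]
h=Σ⁻¹𝟙 = [6.1465  5.6713  10.3978  17.4680  7.9586]
a=μᵀg=1.093967  b=𝟙ᵀg=6.946329  c=𝟙ᵀh=47.642131  D=ac−b²=3.867425
λ₁=(c·0.175−b)/D = (47.642131·0.175−6.946329)/3.867425 = 0.359682
λ₂=(a−b·0.175)/D = (1.093967−6.946329·0.175)/3.867425 = -0.031453
w* = 0.359682·g + -0.031453·h:
  w_0 = 0.359682·0.2487 + -0.031453·6.1465 = -0.1039  (Raytheon)
  w_1 = 0.359682·0.6105 + -0.031453·5.6713 = 0.0412  (Exxon)
  w_2 = 0.359682·2.0077 + -0.031453·10.3978 = 0.3951  (Qualcomm)
  w_3 = 0.359682·2.4720 + -0.031453·17.4680 = 0.3397  (Oracle)
  w_4 = 0.359682·1.6074 + -0.031453·7.9586 = 0.3278  (Disney)
Σw_i=1.0000  μᵀw=0.1750
σ²=wᵀΣw=λ₁·μ_p+λ₂ = 0.359682·0.175 + -0.031453 = 0.031492 ≈ 0.0315


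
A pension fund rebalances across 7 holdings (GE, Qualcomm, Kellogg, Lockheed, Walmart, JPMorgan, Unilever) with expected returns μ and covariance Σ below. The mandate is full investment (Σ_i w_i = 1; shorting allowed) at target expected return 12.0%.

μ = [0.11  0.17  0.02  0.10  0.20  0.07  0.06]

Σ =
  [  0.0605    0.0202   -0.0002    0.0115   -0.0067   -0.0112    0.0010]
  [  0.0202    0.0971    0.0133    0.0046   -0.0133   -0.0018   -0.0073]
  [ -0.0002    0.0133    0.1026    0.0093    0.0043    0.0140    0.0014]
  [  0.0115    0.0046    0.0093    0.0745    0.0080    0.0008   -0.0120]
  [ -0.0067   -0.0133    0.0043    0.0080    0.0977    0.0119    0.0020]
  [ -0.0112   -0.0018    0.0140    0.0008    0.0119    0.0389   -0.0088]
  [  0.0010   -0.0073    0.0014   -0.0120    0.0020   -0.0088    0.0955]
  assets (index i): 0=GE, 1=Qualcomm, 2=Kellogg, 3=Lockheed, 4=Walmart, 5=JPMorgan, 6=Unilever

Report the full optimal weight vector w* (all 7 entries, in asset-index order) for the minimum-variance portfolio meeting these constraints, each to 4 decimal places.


g=Σ⁻¹μ = [1.6239  1.8391  -0.5176  0.9635  2.0736  2.1178  1.0322]
h=Σ⁻¹𝟙 = [17.9855  8.3584  2.9379  11.0385  7.4806  31.0866  14.9736]
a=μᵀg=1.202174  b=𝟙ᵀg=9.132522  c=𝟙ᵀh=93.861047  D=ac−b²=29.434380
λ₁=(c·0.120−b)/D = (93.861047·0.120−9.132522)/29.434380 = 0.072392
λ₂=(a−b·0.120)/D = (1.202174−9.132522·0.120)/29.434380 = 0.003610
w* = 0.072392·g + 0.003610·h:
  w_0 = 0.072392·1.6239 + 0.003610·17.9855 = 0.1825  (GE)
  w_1 = 0.072392·1.8391 + 0.003610·8.3584 = 0.1633  (Qualcomm)
  w_2 = 0.072392·-0.5176 + 0.003610·2.9379 = -0.0269  (Kellogg)
  w_3 = 0.072392·0.9635 + 0.003610·11.0385 = 0.1096  (Lockheed)
  w_4 = 0.072392·2.0736 + 0.003610·7.4806 = 0.1771  (Walmart)
  w_5 = 0.072392·2.1178 + 0.003610·31.0866 = 0.2655  (JPMorgan)
  w_6 = 0.072392·1.0322 + 0.003610·14.9736 = 0.1288  (Unilever)
Σw_i=1.0000  μᵀw=0.1200
σ²=wᵀΣw=λ₁·μ_p+λ₂ = 0.072392·0.120 + 0.003610 = 0.012297 ≈ 0.0123

0.1825  0.1633  -0.0269  0.1096  0.1771  0.2655  0.1288


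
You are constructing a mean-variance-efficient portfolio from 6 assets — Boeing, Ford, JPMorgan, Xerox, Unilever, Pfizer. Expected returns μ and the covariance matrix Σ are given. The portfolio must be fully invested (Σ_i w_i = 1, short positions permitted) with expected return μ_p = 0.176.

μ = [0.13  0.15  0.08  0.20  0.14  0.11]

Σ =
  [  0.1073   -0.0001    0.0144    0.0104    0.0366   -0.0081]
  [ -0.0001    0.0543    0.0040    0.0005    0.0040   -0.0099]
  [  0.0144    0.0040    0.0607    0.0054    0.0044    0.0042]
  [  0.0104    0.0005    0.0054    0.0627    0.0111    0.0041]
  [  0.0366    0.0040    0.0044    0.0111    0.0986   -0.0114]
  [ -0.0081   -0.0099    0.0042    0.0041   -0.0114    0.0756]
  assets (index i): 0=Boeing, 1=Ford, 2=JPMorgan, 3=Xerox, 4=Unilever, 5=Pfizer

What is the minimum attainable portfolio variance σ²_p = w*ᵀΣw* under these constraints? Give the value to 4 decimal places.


u=Σ⁻¹μ = [0.7086  2.9762  0.5146  2.7172  0.9251  1.8842]
v=Σ⁻¹𝟙 = [5.4212  19.9196  11.1844  11.5518  7.4049  16.2856]
a=μᵀu=1.459938  b=𝟙ᵀu=9.725926  c=𝟙ᵀv=71.767634  D=ac−b²=10.182647
λ₁=(c·0.176−b)/D = (71.767634·0.176−9.725926)/10.182647 = 0.285307
λ₂=(a−b·0.176)/D = (1.459938−9.725926·0.176)/10.182647 = -0.024731
w* = 0.285307·u + -0.024731·v:
  w_0 = 0.285307·0.7086 + -0.024731·5.4212 = 0.0681  (Boeing)
  w_1 = 0.285307·2.9762 + -0.024731·19.9196 = 0.3565  (Ford)
  w_2 = 0.285307·0.5146 + -0.024731·11.1844 = -0.1298  (JPMorgan)
  w_3 = 0.285307·2.7172 + -0.024731·11.5518 = 0.4896  (Xerox)
  w_4 = 0.285307·0.9251 + -0.024731·7.4049 = 0.0808  (Unilever)
  w_5 = 0.285307·1.8842 + -0.024731·16.2856 = 0.1348  (Pfizer)
Σw_i=1.0000  μᵀw=0.1760
σ²=wᵀΣw=λ₁·μ_p+λ₂ = 0.285307·0.176 + -0.024731 = 0.025483 ≈ 0.0255

0.0255


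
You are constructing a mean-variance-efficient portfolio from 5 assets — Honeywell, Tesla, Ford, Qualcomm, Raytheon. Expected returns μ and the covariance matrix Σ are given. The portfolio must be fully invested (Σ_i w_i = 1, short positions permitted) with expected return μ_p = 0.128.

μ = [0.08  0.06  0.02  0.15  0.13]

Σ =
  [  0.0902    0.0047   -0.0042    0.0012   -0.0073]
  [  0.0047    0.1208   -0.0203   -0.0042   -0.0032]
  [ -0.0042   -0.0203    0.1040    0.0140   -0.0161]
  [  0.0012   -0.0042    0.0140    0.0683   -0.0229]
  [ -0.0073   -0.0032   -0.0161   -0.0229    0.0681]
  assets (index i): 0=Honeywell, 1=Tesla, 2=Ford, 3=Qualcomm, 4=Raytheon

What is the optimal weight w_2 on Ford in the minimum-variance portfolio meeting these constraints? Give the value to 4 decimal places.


u=Σ⁻¹μ = [1.0899  0.7275  0.4479  3.2191  3.2483]
v=Σ⁻¹𝟙 = [13.0285  11.5340  13.7023  21.3834  27.0529]
a=μᵀu=1.044953  b=𝟙ᵀu=8.732756  c=𝟙ᵀv=86.701115  D=ac−b²=14.337605
λ₁=(c·0.128−b)/D = (86.701115·0.128−8.732756)/14.337605 = 0.164950
λ₂=(a−b·0.128)/D = (1.044953−8.732756·0.128)/14.337605 = -0.005080
w* = 0.164950·u + -0.005080·v:
  w_0 = 0.164950·1.0899 + -0.005080·13.0285 = 0.1136  (Honeywell)
  w_1 = 0.164950·0.7275 + -0.005080·11.5340 = 0.0614  (Tesla)
  w_2 = 0.164950·0.4479 + -0.005080·13.7023 = 0.0043  (Ford)
  w_3 = 0.164950·3.2191 + -0.005080·21.3834 = 0.4224  (Qualcomm)
  w_4 = 0.164950·3.2483 + -0.005080·27.0529 = 0.3984  (Raytheon)
Σw_i=1.0000  μᵀw=0.1280
σ²=wᵀΣw=λ₁·μ_p+λ₂ = 0.164950·0.128 + -0.005080 = 0.016033 ≈ 0.0160

0.0043


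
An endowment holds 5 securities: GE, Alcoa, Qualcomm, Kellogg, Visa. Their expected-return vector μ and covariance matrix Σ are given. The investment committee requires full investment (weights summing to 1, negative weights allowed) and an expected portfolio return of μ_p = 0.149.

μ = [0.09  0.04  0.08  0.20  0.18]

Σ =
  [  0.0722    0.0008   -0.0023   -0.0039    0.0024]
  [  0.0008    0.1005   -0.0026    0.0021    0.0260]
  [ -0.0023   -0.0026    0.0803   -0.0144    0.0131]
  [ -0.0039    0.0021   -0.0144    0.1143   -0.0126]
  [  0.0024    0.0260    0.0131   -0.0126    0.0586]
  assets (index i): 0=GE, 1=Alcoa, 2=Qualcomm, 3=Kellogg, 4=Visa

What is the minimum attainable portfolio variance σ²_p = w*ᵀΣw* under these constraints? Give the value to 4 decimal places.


0.0185

g=Σ⁻¹μ = [1.2853  -0.5636  0.8448  2.3046  3.5758]
h=Σ⁻¹𝟙 = [14.4148  6.4769  13.1003  12.2387  13.3037]
a=μᵀg=1.265275  b=𝟙ᵀg=7.446854  c=𝟙ᵀh=59.534513  D=ac−b²=19.871874
λ₁=(c·0.149−b)/D = (59.534513·0.149−7.446854)/19.871874 = 0.071648
λ₂=(a−b·0.149)/D = (1.265275−7.446854·0.149)/19.871874 = 0.007835
w* = 0.071648·g + 0.007835·h:
  w_0 = 0.071648·1.2853 + 0.007835·14.4148 = 0.2050  (GE)
  w_1 = 0.071648·-0.5636 + 0.007835·6.4769 = 0.0104  (Alcoa)
  w_2 = 0.071648·0.8448 + 0.007835·13.1003 = 0.1632  (Qualcomm)
  w_3 = 0.071648·2.3046 + 0.007835·12.2387 = 0.2610  (Kellogg)
  w_4 = 0.071648·3.5758 + 0.007835·13.3037 = 0.3604  (Visa)
Σw_i=1.0000  μᵀw=0.1490
σ²=wᵀΣw=λ₁·μ_p+λ₂ = 0.071648·0.149 + 0.007835 = 0.018510 ≈ 0.0185


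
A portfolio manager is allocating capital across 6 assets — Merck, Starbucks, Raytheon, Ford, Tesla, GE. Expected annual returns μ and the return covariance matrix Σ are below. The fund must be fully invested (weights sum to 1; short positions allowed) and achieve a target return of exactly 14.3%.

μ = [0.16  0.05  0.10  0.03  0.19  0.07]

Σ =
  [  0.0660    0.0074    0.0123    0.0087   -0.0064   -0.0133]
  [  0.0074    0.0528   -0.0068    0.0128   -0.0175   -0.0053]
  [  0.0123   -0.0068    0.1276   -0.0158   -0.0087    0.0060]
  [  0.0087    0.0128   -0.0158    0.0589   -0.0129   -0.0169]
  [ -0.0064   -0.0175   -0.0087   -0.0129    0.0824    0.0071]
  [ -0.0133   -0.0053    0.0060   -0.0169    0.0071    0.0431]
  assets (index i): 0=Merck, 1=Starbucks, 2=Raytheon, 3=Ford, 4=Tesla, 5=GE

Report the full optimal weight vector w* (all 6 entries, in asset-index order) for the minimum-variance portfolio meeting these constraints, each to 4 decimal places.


u=Σ⁻¹μ = [2.7134  1.5745  0.8553  1.3830  2.9342  2.5949]
v=Σ⁻¹𝟙 = [16.5476  21.6930  10.4684  27.6960  20.2781  37.0379]
a=μᵀu=1.379047  b=𝟙ᵀu=12.055475  c=𝟙ᵀv=133.720983  D=ac−b²=39.073049
λ₁=(c·0.143−b)/D = (133.720983·0.143−12.055475)/39.073049 = 0.180857
λ₂=(a−b·0.143)/D = (1.379047−12.055475·0.143)/39.073049 = -0.008827
w* = 0.180857·u + -0.008827·v:
  w_0 = 0.180857·2.7134 + -0.008827·16.5476 = 0.3447  (Merck)
  w_1 = 0.180857·1.5745 + -0.008827·21.6930 = 0.0933  (Starbucks)
  w_2 = 0.180857·0.8553 + -0.008827·10.4684 = 0.0623  (Raytheon)
  w_3 = 0.180857·1.3830 + -0.008827·27.6960 = 0.0057  (Ford)
  w_4 = 0.180857·2.9342 + -0.008827·20.2781 = 0.3517  (Tesla)
  w_5 = 0.180857·2.5949 + -0.008827·37.0379 = 0.1424  (GE)
Σw_i=1.0000  μᵀw=0.1430
σ²=wᵀΣw=λ₁·μ_p+λ₂ = 0.180857·0.143 + -0.008827 = 0.017036 ≈ 0.0170

0.3447  0.0933  0.0623  0.0057  0.3517  0.1424
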